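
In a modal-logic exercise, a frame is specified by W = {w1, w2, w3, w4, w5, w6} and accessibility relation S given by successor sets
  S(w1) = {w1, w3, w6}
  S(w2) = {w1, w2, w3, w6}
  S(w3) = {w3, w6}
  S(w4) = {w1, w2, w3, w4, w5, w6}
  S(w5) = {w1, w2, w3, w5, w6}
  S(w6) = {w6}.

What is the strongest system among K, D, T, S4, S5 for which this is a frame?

Serial (axiom D): yes — every world has a successor (e.g. w1 S w1).
Reflexive (axiom T): yes — every world is S-related to itself.
Transitive (axiom 4): yes — every two-step S-path is closed by a direct edge.
Euclidean (axiom 5): no — w1 S w6 and w1 S w3, but not w6 S w3.
So F validates K, D, T, S4; S5 would additionally require S to be Euclidean. The strongest is S4.

S4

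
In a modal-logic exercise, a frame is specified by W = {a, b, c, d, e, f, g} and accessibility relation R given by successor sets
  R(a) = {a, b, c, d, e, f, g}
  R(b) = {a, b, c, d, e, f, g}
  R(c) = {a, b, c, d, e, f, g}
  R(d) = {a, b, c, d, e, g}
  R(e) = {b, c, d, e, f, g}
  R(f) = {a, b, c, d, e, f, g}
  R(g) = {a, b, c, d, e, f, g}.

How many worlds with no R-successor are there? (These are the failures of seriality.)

0

R is serial; there are no such worlds.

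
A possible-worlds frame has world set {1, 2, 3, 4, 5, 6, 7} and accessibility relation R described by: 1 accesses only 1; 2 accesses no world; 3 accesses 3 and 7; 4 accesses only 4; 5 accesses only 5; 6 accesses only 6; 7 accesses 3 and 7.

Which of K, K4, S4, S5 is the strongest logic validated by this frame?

K4

Transitive (axiom 4): yes — every two-step R-path is closed by a direct edge.
Reflexive (axiom T): no — 2 is not related to itself.
Euclidean (axiom 5): yes — any two successors of a common world are R-related.
So F validates K, K4; S4 would additionally require R to be reflexive. The strongest is K4.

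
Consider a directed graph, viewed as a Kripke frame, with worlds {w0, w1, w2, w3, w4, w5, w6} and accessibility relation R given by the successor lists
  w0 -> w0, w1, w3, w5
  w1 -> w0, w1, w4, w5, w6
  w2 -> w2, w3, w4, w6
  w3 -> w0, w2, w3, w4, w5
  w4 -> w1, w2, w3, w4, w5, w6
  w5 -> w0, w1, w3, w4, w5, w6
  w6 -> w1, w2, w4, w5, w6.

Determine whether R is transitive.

No

Transitive: no — w0 R w1 and w1 R w4, but not w0 R w4.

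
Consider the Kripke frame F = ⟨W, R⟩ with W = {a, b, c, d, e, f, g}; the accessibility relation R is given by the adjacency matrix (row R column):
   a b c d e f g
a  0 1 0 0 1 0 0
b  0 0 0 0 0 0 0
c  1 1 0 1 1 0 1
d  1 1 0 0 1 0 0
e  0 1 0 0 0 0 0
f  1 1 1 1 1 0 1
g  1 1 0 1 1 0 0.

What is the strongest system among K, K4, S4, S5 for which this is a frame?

Transitive (axiom 4): yes — every two-step R-path is closed by a direct edge.
Reflexive (axiom T): no — a is not related to itself.
Euclidean (axiom 5): no — a R b and a R e, but not b R e.
So F validates K, K4; S4 would additionally require R to be reflexive. The strongest is K4.

K4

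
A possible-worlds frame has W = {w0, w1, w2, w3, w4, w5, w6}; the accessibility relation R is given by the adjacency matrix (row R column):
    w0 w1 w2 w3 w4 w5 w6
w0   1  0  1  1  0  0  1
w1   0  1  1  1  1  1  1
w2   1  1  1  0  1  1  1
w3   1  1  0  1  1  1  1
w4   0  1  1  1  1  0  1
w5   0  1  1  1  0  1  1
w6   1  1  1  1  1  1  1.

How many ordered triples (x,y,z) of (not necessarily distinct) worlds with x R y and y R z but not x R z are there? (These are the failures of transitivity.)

Enumerating: (w0,w2,w1), (w0,w2,w4), (w0,w2,w5), (w0,w3,w1), (w0,w3,w4), (w0,w3,w5), (w0,w6,w1), (w0,w6,w4), (w0,w6,w5), (w1,w2,w0), (w1,w3,w0), (w1,w6,w0), … and 24 more.
Total: 36.

36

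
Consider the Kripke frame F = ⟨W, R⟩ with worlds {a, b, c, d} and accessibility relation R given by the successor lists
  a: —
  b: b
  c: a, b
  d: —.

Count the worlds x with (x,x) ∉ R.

3

Enumerating: a, c, d.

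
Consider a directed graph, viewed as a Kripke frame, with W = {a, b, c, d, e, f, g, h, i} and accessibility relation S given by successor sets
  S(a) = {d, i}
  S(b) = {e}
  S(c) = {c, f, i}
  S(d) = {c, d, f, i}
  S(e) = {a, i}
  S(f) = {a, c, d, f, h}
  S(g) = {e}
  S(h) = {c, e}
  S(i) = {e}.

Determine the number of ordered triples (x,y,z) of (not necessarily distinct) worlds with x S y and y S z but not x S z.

Enumerating: (a,d,c), (a,d,f), (a,i,e), (b,e,a), (b,e,i), (c,f,a), (c,f,d), (c,f,h), (c,i,e), (d,f,a), (d,f,h), (d,i,e), … and 14 more.
Total: 26.

26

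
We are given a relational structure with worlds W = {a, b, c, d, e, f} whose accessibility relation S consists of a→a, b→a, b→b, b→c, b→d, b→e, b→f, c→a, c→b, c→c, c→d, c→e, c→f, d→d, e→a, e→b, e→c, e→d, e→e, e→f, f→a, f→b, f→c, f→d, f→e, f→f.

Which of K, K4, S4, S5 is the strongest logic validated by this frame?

Transitive (axiom 4): yes — every two-step S-path is closed by a direct edge.
Reflexive (axiom T): yes — every world is S-related to itself.
Euclidean (axiom 5): no — b S a and b S c, but not a S c.
So F validates K, K4, S4; S5 would additionally require S to be Euclidean. The strongest is S4.

S4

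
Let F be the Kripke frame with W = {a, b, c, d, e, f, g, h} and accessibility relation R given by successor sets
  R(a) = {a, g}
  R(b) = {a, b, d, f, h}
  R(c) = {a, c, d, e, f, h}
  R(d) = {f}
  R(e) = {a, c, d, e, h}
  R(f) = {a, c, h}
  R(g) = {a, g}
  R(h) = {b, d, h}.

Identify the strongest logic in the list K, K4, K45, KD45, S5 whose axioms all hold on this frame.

Transitive (axiom 4): no — b R a and a R g, but not b R g.
Euclidean (axiom 5): no — b R a and b R d, but not a R d.
Serial (axiom D): yes — every world has a successor (e.g. a R a).
Reflexive (axiom T): no — d is not related to itself.
So F validates K; K4 would additionally require R to be transitive. The strongest is K.

K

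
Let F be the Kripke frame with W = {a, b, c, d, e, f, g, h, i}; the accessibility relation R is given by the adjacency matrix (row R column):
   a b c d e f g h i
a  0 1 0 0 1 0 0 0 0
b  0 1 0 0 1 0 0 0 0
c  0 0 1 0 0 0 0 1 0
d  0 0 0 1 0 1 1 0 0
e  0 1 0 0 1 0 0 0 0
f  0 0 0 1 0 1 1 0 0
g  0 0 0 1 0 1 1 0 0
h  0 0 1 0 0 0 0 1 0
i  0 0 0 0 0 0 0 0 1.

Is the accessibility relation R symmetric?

Symmetric: no — a R b but not b R a.

No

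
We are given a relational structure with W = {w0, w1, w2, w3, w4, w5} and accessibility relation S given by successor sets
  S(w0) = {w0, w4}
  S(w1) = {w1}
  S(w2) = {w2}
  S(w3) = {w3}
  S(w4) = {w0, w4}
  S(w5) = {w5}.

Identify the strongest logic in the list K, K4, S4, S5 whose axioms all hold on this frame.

S5

Transitive (axiom 4): yes — every two-step S-path is closed by a direct edge.
Reflexive (axiom T): yes — every world is S-related to itself.
Euclidean (axiom 5): yes — any two successors of a common world are S-related.
So F validates K, K4, S4, S5. The strongest is S5.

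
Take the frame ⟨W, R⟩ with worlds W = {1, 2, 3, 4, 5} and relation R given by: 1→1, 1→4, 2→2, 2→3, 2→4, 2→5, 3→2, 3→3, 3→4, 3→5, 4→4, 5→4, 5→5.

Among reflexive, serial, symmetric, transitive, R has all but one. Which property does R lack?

symmetric

Reflexive: yes — every world is R-related to itself.
Serial: yes — every world has a successor (e.g. 1 R 1).
Symmetric: no — 1 R 4 but not 4 R 1.
Transitive: yes — every two-step R-path is closed by a direct edge.
Only symmetric fails.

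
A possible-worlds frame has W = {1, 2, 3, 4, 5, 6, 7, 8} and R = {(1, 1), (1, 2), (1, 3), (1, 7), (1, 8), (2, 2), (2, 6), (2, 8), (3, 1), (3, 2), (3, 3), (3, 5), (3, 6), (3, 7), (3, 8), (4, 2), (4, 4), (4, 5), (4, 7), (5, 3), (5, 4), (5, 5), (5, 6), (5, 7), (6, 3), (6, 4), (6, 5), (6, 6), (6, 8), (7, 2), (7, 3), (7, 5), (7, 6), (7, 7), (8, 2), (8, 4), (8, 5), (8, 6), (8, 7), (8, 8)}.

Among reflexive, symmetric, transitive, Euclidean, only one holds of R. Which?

Reflexive: yes — every world is R-related to itself.
Symmetric: no — 1 R 2 but not 2 R 1.
Transitive: no — 1 R 2 and 2 R 6, but not 1 R 6.
Euclidean: no — 1 R 2 and 1 R 3, but not 2 R 3.
Only reflexive holds.

reflexive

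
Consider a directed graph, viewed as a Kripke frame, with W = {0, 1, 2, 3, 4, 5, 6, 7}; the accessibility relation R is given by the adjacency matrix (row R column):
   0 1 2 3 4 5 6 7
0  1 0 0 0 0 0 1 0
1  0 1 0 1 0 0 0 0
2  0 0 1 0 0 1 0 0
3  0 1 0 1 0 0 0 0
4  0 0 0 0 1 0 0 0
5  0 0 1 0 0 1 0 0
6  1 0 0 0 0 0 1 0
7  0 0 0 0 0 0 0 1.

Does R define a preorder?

Yes

Reflexive: yes — every world is R-related to itself.
Transitive: yes — every two-step R-path is closed by a direct edge.
So R is a preorder.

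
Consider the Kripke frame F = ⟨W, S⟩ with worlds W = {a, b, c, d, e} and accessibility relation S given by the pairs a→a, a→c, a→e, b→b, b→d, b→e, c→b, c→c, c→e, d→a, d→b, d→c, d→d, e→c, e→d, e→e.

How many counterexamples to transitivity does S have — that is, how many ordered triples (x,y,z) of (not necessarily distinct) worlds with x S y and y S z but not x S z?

13

Enumerating: (a,c,b), (a,e,d), (b,d,a), (b,d,c), (b,e,c), (c,b,d), (c,e,d), (d,a,e), (d,b,e), (d,c,e), (e,c,b), (e,d,a), (e,d,b).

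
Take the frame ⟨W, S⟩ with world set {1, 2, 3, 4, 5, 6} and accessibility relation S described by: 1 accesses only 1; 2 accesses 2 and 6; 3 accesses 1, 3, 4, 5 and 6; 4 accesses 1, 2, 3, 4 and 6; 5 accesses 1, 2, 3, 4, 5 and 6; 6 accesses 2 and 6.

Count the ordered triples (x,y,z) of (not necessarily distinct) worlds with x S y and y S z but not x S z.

4

Enumerating: (3,4,2), (3,5,2), (3,6,2), (4,3,5).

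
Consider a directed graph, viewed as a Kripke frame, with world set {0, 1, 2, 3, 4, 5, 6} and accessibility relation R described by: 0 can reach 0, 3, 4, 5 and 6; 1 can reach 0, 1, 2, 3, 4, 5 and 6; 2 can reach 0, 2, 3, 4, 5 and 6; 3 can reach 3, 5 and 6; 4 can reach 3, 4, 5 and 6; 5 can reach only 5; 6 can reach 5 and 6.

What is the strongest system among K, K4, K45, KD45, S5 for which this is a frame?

Transitive (axiom 4): yes — every two-step R-path is closed by a direct edge.
Euclidean (axiom 5): no — 0 R 3 and 0 R 4, but not 3 R 4.
Serial (axiom D): yes — every world has a successor (e.g. 0 R 0).
Reflexive (axiom T): yes — every world is R-related to itself.
So F validates K, K4; K45 would additionally require R to be Euclidean. The strongest is K4.

K4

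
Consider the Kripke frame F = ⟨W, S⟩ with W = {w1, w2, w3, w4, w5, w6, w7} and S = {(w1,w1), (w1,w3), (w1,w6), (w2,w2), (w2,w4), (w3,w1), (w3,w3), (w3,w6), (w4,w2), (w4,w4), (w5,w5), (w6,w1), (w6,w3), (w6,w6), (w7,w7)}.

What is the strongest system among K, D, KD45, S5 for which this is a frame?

S5

Serial (axiom D): yes — every world has a successor (e.g. w1 S w1).
Euclidean (axiom 5): yes — any two successors of a common world are S-related.
Transitive (axiom 4): yes — every two-step S-path is closed by a direct edge.
Reflexive (axiom T): yes — every world is S-related to itself.
So F validates K, D, KD45, S5. The strongest is S5.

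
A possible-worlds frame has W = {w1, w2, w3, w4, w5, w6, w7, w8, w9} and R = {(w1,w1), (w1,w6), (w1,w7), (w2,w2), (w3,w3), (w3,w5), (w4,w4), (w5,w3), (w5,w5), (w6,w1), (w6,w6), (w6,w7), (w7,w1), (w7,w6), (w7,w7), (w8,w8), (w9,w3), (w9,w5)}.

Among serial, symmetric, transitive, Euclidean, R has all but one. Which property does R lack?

Serial: yes — every world has a successor (e.g. w1 R w1).
Symmetric: no — w9 R w3 but not w3 R w9.
Transitive: yes — every two-step R-path is closed by a direct edge.
Euclidean: yes — any two successors of a common world are R-related.
Only symmetric fails.

symmetric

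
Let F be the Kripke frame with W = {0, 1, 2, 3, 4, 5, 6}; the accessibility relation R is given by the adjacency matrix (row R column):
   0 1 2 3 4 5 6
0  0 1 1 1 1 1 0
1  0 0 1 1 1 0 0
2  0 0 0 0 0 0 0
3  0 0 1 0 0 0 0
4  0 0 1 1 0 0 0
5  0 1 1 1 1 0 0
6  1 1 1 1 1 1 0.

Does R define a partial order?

No

Reflexive: no — 0 is not related to itself.
Transitive: yes — every two-step R-path is closed by a direct edge.
Antisymmetric: yes — no distinct pair is related both ways.
So R is not a partial order.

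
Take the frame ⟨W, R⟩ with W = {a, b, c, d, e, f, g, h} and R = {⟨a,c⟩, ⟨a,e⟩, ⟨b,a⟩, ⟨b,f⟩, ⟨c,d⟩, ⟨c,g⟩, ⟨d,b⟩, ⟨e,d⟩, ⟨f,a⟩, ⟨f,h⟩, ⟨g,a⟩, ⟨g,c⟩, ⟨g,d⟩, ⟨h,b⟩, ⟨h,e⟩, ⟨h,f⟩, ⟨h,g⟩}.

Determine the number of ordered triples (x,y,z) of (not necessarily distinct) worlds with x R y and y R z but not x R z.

Enumerating: (a,c,d), (a,c,g), (a,e,d), (b,a,c), (b,a,e), (b,f,h), (c,d,b), (c,g,a), (c,g,c), (d,b,a), (d,b,f), (e,d,b), … and 16 more.
Total: 28.

28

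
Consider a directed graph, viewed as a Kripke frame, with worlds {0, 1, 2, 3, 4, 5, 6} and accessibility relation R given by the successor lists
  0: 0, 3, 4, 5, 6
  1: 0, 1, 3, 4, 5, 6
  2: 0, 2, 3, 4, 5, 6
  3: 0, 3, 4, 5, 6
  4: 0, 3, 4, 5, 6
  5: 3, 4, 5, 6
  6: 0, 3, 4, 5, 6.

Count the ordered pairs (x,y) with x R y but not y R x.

11

Enumerating: (0,5), (1,0), (1,3), (1,4), (1,5), (1,6), (2,0), (2,3), (2,4), (2,5), (2,6).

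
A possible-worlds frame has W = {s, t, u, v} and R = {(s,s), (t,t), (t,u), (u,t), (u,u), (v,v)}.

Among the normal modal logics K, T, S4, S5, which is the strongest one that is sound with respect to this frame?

S5

Reflexive (axiom T): yes — every world is R-related to itself.
Transitive (axiom 4): yes — every two-step R-path is closed by a direct edge.
Euclidean (axiom 5): yes — any two successors of a common world are R-related.
So F validates K, T, S4, S5. The strongest is S5.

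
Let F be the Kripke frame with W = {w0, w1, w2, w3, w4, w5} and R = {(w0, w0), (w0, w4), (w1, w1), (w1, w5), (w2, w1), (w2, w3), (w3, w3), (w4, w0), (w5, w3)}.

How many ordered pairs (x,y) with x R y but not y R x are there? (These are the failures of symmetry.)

4

Enumerating: (w1,w5), (w2,w1), (w2,w3), (w5,w3).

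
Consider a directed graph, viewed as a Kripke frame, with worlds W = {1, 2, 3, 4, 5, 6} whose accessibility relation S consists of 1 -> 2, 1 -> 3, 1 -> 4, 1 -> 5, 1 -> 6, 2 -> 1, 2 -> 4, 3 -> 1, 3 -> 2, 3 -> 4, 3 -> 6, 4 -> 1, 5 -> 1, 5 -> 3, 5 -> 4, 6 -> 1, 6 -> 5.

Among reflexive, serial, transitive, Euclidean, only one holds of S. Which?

Reflexive: no — 1 is not related to itself.
Serial: yes — every world has a successor (e.g. 1 S 2).
Transitive: no — 2 S 1 and 1 S 3, but not 2 S 3.
Euclidean: no — 1 S 2 and 1 S 3, but not 2 S 3.
Only serial holds.

serial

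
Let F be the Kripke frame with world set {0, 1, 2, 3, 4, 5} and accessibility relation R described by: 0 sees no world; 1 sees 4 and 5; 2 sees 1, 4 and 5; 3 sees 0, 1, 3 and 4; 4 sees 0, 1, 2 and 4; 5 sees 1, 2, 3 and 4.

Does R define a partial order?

Reflexive: no — 0 is not related to itself.
Transitive: no — 1 R 4 and 4 R 0, but not 1 R 0.
Antisymmetric: no — 1 R 4 and 4 R 1 with 1 ≠ 4.
So R is not a partial order.

No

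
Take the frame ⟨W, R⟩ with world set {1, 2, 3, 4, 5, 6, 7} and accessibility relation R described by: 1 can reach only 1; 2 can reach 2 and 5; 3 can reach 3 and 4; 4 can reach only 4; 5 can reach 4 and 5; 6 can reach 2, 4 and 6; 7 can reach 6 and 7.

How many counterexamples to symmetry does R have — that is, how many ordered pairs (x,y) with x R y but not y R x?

Enumerating: (2,5), (3,4), (5,4), (6,2), (6,4), (7,6).

6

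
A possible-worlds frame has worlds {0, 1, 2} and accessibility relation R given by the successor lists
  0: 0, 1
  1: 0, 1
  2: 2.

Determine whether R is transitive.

Yes

Transitive: yes — every two-step R-path is closed by a direct edge.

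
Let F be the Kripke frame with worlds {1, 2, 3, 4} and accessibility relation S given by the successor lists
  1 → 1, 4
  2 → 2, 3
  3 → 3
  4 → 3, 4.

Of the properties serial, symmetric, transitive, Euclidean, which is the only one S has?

Serial: yes — every world has a successor (e.g. 1 S 1).
Symmetric: no — 1 S 4 but not 4 S 1.
Transitive: no — 1 S 4 and 4 S 3, but not 1 S 3.
Euclidean: no — 1 S 4 and 1 S 1, but not 4 S 1.
Only serial holds.

serial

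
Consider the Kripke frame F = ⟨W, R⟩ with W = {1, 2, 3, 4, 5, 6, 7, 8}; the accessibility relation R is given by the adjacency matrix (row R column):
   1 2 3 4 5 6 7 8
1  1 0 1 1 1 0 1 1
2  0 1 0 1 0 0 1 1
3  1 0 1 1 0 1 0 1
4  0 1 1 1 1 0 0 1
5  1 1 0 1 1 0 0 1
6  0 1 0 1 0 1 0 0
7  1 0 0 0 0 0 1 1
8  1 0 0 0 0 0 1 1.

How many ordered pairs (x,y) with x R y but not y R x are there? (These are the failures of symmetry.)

10

Enumerating: (1,4), (2,7), (2,8), (3,6), (3,8), (4,8), (5,2), (5,8), (6,2), (6,4).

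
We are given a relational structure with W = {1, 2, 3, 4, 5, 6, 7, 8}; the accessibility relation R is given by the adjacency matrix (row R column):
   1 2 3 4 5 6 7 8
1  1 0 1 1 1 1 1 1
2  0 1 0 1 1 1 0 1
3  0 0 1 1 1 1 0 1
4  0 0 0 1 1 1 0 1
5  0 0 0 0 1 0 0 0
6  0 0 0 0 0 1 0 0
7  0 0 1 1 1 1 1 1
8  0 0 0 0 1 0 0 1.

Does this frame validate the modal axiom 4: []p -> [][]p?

Yes

The schema 4 characterises exactly the transitive frames.
Transitive: yes — every two-step R-path is closed by a direct edge.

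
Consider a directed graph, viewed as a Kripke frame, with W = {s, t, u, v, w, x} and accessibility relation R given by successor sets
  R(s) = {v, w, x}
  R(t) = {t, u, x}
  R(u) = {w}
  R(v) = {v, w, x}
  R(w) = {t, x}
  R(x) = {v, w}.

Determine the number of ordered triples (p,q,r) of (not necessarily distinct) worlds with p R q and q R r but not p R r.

13

Enumerating: (s,w,t), (t,u,w), (t,x,v), (t,x,w), (u,w,t), (u,w,x), (v,w,t), (w,t,u), (w,x,v), (w,x,w), (x,v,x), (x,w,t), (x,w,x).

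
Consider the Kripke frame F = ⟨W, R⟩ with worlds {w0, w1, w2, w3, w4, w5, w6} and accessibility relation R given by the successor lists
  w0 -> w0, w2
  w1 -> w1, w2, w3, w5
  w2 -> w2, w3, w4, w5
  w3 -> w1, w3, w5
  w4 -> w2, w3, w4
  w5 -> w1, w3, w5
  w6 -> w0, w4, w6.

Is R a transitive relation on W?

Transitive: no — w0 R w2 and w2 R w3, but not w0 R w3.

No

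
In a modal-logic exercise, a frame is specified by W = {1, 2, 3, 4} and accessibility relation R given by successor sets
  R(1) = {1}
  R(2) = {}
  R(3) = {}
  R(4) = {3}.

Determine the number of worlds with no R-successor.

2

Enumerating: 2, 3.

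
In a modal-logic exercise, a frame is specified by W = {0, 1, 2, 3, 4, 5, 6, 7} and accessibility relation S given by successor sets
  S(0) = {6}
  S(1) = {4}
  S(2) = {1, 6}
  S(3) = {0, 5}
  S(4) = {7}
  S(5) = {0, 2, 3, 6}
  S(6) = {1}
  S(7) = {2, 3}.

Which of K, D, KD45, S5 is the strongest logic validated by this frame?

D

Serial (axiom D): yes — every world has a successor (e.g. 0 S 6).
Euclidean (axiom 5): no — 2 S 1 and 2 S 6, but not 1 S 6.
Transitive (axiom 4): no — 0 S 6 and 6 S 1, but not 0 S 1.
Reflexive (axiom T): no — 0 is not related to itself.
So F validates K, D; KD45 would additionally require S to be Euclidean and transitive. The strongest is D.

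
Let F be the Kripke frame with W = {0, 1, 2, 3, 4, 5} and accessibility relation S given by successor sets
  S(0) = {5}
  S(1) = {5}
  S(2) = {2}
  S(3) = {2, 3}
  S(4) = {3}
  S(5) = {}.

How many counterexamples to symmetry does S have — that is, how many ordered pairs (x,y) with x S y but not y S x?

4

Enumerating: (0,5), (1,5), (3,2), (4,3).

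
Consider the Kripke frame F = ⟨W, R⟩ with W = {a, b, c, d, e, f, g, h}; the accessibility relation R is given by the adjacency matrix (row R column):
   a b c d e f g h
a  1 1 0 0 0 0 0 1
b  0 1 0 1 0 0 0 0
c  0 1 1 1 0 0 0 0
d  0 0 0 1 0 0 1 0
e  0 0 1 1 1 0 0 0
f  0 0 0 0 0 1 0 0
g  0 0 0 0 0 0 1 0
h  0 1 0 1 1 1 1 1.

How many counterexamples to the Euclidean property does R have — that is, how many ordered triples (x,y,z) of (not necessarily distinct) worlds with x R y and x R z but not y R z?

Enumerating: (a,b,a), (a,b,h), (a,h,a), (b,d,b), (c,b,c), (c,d,b), (c,d,c), (d,g,d), (e,c,e), (e,d,c), (e,d,e), (h,b,e), … and 21 more.
Total: 33.

33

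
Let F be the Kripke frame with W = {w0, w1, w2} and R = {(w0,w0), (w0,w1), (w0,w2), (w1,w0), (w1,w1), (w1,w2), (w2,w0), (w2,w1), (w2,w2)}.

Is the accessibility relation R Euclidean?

Euclidean: yes — any two successors of a common world are R-related.

Yes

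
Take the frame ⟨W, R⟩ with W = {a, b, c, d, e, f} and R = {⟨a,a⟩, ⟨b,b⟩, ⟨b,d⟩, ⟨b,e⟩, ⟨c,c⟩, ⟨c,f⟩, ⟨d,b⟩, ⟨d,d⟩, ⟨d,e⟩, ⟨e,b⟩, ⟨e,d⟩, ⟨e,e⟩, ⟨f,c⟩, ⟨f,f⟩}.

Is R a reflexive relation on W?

Reflexive: yes — every world is R-related to itself.

Yes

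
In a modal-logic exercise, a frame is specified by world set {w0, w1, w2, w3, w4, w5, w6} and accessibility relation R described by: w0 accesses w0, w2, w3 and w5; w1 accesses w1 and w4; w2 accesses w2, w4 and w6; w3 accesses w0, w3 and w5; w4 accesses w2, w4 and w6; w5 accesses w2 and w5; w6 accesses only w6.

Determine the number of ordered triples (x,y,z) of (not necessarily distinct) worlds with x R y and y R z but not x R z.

8

Enumerating: (w0,w2,w4), (w0,w2,w6), (w1,w4,w2), (w1,w4,w6), (w3,w0,w2), (w3,w5,w2), (w5,w2,w4), (w5,w2,w6).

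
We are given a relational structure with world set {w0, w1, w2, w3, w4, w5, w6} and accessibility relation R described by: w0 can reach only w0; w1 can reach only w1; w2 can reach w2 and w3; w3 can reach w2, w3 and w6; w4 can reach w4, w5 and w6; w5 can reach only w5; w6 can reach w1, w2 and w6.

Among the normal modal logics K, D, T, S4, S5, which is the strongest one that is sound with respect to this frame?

Serial (axiom D): yes — every world has a successor (e.g. w0 R w0).
Reflexive (axiom T): yes — every world is R-related to itself.
Transitive (axiom 4): no — w2 R w3 and w3 R w6, but not w2 R w6.
Euclidean (axiom 5): no — w3 R w2 and w3 R w6, but not w2 R w6.
So F validates K, D, T; S4 would additionally require R to be transitive. The strongest is T.

T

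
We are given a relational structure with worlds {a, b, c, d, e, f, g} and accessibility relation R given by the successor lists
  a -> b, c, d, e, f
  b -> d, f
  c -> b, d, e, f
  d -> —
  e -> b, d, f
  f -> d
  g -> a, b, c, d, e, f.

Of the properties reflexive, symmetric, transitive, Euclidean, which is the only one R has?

transitive

Reflexive: no — a is not related to itself.
Symmetric: no — a R b but not b R a.
Transitive: yes — every two-step R-path is closed by a direct edge.
Euclidean: no — a R b and a R c, but not b R c.
Only transitive holds.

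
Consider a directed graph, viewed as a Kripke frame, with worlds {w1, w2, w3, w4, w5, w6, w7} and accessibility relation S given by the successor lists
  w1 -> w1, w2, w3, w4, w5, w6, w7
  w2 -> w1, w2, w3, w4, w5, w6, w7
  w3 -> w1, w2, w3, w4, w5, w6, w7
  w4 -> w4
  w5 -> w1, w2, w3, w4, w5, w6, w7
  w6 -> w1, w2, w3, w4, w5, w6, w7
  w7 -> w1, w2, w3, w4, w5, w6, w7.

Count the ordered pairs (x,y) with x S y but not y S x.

Enumerating: (w1,w4), (w2,w4), (w3,w4), (w5,w4), (w6,w4), (w7,w4).

6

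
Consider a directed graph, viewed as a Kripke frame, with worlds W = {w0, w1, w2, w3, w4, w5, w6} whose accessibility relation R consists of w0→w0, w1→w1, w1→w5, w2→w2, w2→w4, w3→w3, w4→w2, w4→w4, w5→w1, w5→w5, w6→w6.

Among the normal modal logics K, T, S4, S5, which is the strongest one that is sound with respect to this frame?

S5

Reflexive (axiom T): yes — every world is R-related to itself.
Transitive (axiom 4): yes — every two-step R-path is closed by a direct edge.
Euclidean (axiom 5): yes — any two successors of a common world are R-related.
So F validates K, T, S4, S5. The strongest is S5.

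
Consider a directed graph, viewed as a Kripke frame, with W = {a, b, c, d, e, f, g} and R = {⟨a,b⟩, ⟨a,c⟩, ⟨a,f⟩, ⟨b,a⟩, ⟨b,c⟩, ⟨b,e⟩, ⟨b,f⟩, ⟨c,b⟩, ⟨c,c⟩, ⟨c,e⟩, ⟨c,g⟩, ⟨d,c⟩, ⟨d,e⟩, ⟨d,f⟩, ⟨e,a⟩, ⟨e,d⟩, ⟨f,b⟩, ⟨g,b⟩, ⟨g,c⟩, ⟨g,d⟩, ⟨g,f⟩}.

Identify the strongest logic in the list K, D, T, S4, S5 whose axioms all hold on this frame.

D

Serial (axiom D): yes — every world has a successor (e.g. a R b).
Reflexive (axiom T): no — a is not related to itself.
Transitive (axiom 4): no — a R b and b R e, but not a R e.
Euclidean (axiom 5): no — a R c and a R f, but not c R f.
So F validates K, D; T would additionally require R to be reflexive. The strongest is D.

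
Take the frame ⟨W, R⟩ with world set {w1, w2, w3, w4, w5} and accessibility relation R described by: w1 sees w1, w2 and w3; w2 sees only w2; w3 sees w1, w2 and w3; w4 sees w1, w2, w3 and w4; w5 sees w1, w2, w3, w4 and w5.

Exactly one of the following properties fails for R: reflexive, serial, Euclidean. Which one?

Euclidean

Reflexive: yes — every world is R-related to itself.
Serial: yes — every world has a successor (e.g. w1 R w1).
Euclidean: no — w1 R w2 and w1 R w3, but not w2 R w3.
Only Euclidean fails.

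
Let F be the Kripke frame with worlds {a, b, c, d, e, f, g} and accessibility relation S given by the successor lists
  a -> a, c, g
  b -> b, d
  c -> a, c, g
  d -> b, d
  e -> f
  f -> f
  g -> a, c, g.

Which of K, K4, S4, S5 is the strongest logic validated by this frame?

Transitive (axiom 4): yes — every two-step S-path is closed by a direct edge.
Reflexive (axiom T): no — e is not related to itself.
Euclidean (axiom 5): yes — any two successors of a common world are S-related.
So F validates K, K4; S4 would additionally require S to be reflexive. The strongest is K4.

K4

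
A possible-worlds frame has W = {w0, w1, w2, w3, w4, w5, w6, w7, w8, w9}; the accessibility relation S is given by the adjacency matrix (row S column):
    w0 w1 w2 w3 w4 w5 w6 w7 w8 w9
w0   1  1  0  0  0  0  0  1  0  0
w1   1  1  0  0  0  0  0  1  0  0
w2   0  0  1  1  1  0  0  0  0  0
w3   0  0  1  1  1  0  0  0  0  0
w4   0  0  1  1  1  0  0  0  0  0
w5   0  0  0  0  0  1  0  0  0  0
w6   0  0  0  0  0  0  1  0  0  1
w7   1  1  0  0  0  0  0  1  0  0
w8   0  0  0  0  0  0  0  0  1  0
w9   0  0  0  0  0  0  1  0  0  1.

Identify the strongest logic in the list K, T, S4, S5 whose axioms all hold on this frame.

Reflexive (axiom T): yes — every world is S-related to itself.
Transitive (axiom 4): yes — every two-step S-path is closed by a direct edge.
Euclidean (axiom 5): yes — any two successors of a common world are S-related.
So F validates K, T, S4, S5. The strongest is S5.

S5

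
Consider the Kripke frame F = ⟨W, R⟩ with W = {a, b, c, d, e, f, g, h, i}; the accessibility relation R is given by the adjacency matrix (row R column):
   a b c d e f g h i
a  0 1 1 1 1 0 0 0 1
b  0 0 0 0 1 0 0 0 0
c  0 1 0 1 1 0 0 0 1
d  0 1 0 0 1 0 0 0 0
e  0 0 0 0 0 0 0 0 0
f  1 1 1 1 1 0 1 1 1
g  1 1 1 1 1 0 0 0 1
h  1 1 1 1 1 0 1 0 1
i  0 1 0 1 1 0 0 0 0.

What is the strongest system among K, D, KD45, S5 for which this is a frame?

Serial (axiom D): no — e has no R-successor.
Euclidean (axiom 5): no — a R b and a R c, but not b R c.
Transitive (axiom 4): yes — every two-step R-path is closed by a direct edge.
Reflexive (axiom T): no — a is not related to itself.
So F validates K; D would additionally require R to be serial. The strongest is K.

K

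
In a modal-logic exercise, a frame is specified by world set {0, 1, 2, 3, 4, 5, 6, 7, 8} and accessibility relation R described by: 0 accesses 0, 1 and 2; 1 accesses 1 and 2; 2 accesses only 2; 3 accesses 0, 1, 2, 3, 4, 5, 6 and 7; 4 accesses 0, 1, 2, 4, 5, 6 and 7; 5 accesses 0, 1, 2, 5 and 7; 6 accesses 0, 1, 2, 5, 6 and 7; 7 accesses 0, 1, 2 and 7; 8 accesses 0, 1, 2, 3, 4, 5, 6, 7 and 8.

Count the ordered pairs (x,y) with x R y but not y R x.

Enumerating: (0,1), (0,2), (1,2), (3,0), (3,1), (3,2), (3,4), (3,5), (3,6), (3,7), (4,0), (4,1), … and 24 more.
Total: 36.

36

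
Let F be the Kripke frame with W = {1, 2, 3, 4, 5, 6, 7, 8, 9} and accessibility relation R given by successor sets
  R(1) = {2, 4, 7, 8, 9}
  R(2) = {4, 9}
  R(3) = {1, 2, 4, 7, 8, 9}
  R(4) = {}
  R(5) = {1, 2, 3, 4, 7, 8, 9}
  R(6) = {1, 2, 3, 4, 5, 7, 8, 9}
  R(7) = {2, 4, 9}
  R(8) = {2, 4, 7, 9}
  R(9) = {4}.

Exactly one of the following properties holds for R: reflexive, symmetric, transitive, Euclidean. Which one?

Reflexive: no — 1 is not related to itself.
Symmetric: no — 1 R 2 but not 2 R 1.
Transitive: yes — every two-step R-path is closed by a direct edge.
Euclidean: no — 1 R 2 and 1 R 7, but not 2 R 7.
Only transitive holds.

transitive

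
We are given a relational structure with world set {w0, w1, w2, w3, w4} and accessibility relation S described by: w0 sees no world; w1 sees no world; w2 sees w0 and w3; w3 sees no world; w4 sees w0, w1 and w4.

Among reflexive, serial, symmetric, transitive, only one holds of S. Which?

transitive

Reflexive: no — w0 is not related to itself.
Serial: no — w0 has no S-successor.
Symmetric: no — w2 S w0 but not w0 S w2.
Transitive: yes — every two-step S-path is closed by a direct edge.
Only transitive holds.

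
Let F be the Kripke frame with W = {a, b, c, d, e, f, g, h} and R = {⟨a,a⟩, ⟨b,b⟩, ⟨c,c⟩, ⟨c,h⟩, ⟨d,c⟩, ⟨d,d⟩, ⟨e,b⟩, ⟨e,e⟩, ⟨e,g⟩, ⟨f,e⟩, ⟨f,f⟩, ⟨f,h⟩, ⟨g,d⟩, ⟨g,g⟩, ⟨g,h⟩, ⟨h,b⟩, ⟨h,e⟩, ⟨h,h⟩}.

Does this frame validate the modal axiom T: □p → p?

Axiom T corresponds to the accessibility relation being reflexive.
Reflexive: yes — every world is R-related to itself.

Yes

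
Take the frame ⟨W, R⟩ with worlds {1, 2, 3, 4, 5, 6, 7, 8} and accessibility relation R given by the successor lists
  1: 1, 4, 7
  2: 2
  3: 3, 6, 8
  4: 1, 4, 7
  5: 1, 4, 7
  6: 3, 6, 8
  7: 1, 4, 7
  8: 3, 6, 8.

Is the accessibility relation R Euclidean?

Yes

Euclidean: yes — any two successors of a common world are R-related.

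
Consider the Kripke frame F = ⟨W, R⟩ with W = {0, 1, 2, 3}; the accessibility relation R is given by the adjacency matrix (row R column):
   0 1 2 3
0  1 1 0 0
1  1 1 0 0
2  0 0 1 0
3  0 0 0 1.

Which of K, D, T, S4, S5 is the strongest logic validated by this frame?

S5

Serial (axiom D): yes — every world has a successor (e.g. 0 R 0).
Reflexive (axiom T): yes — every world is R-related to itself.
Transitive (axiom 4): yes — every two-step R-path is closed by a direct edge.
Euclidean (axiom 5): yes — any two successors of a common world are R-related.
So F validates K, D, T, S4, S5. The strongest is S5.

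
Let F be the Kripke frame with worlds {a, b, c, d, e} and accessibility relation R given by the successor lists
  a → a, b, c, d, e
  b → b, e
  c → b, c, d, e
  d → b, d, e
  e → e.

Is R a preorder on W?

Reflexive: yes — every world is R-related to itself.
Transitive: yes — every two-step R-path is closed by a direct edge.
So R is a preorder.

Yes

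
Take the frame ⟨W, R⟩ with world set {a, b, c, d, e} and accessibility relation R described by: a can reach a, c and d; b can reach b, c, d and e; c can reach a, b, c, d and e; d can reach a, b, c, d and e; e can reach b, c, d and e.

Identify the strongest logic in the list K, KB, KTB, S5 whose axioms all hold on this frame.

Symmetric (axiom B): yes — every pair in R has its reverse in R.
Reflexive (axiom T): yes — every world is R-related to itself.
Euclidean (axiom 5): no — c R a and c R b, but not a R b.
So F validates K, KB, KTB; S5 would additionally require R to be Euclidean. The strongest is KTB.

KTB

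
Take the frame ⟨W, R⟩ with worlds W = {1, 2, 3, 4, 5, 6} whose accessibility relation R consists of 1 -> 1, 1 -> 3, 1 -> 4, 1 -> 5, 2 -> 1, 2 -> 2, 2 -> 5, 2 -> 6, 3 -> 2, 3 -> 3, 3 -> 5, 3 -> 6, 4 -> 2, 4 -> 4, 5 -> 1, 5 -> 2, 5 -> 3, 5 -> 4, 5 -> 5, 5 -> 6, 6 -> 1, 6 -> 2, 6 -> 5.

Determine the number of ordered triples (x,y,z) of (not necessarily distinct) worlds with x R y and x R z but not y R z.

26

Enumerating: (1,3,1), (1,3,4), (1,4,1), (1,4,3), (1,4,5), (2,1,2), (2,1,6), (2,6,6), (3,2,3), (3,6,3), (3,6,6), (4,2,4), … and 14 more.
Total: 26.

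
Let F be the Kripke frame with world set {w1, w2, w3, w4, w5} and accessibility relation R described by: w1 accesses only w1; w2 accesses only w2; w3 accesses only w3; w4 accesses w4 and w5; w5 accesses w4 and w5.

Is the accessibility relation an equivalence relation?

Yes

Reflexive: yes — every world is R-related to itself.
Symmetric: yes — every pair in R has its reverse in R.
Transitive: yes — every two-step R-path is closed by a direct edge.
So R is an equivalence relation.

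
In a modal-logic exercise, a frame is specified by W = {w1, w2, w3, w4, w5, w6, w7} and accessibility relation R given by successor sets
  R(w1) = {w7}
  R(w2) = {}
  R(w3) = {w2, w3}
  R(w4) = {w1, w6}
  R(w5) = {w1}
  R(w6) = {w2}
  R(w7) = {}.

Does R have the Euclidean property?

No

Euclidean: no — w4 R w1 and w4 R w6, but not w1 R w6.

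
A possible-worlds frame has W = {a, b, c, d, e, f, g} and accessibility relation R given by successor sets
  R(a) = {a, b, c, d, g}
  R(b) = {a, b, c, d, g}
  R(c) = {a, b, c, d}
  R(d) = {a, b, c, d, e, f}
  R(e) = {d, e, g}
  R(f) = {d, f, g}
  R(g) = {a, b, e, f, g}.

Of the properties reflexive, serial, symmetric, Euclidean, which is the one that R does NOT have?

Reflexive: yes — every world is R-related to itself.
Serial: yes — every world has a successor (e.g. a R a).
Symmetric: yes — every pair in R has its reverse in R.
Euclidean: no — a R c and a R g, but not c R g.
Only Euclidean fails.

Euclidean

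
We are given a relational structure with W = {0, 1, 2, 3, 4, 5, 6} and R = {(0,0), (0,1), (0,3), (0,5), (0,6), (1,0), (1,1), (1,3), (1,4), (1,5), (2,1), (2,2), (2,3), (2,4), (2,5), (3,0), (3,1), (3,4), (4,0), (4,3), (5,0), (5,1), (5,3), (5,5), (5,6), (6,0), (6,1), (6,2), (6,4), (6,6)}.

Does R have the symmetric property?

Symmetric: no — 1 R 4 but not 4 R 1.

No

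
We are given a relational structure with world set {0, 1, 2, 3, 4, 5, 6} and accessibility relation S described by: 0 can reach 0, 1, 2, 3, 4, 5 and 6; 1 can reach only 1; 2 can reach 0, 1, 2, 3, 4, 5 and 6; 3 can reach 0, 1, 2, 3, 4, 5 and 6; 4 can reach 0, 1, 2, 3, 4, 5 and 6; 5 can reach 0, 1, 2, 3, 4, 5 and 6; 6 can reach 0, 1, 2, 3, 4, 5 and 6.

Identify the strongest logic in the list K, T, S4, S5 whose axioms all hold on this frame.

S4

Reflexive (axiom T): yes — every world is S-related to itself.
Transitive (axiom 4): yes — every two-step S-path is closed by a direct edge.
Euclidean (axiom 5): no — 0 S 1 and 0 S 2, but not 1 S 2.
So F validates K, T, S4; S5 would additionally require S to be Euclidean. The strongest is S4.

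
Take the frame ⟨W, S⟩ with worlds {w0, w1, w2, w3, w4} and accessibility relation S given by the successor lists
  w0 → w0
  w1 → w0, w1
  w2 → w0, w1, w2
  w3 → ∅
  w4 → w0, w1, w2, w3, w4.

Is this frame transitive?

Transitive: yes — every two-step S-path is closed by a direct edge.

Yes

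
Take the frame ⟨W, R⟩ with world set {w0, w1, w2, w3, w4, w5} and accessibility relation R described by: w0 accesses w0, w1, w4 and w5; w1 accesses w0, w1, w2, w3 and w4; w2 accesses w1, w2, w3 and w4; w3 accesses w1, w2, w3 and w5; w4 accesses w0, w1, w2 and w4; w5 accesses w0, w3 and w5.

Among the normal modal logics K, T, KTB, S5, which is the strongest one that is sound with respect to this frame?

KTB

Reflexive (axiom T): yes — every world is R-related to itself.
Symmetric (axiom B): yes — every pair in R has its reverse in R.
Euclidean (axiom 5): no — w0 R w1 and w0 R w5, but not w1 R w5.
So F validates K, T, KTB; S5 would additionally require R to be Euclidean. The strongest is KTB.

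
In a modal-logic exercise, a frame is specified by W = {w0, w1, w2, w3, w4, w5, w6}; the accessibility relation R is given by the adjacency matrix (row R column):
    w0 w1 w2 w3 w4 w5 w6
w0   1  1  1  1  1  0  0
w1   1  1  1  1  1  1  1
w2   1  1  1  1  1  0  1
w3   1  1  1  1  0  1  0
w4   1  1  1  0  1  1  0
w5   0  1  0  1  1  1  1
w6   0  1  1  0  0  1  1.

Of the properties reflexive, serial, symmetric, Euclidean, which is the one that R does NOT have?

Euclidean

Reflexive: yes — every world is R-related to itself.
Serial: yes — every world has a successor (e.g. w0 R w0).
Symmetric: yes — every pair in R has its reverse in R.
Euclidean: no — w0 R w3 and w0 R w4, but not w3 R w4.
Only Euclidean fails.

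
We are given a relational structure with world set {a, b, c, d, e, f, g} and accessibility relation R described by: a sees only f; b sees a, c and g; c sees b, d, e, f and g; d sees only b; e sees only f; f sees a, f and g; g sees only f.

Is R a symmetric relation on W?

Symmetric: no — b R a but not a R b.

No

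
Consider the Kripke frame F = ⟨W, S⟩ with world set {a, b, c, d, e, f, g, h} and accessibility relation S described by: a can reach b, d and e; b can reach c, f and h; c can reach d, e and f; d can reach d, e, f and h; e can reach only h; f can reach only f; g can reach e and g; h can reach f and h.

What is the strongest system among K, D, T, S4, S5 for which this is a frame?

D

Serial (axiom D): yes — every world has a successor (e.g. a S b).
Reflexive (axiom T): no — a is not related to itself.
Transitive (axiom 4): no — a S b and b S c, but not a S c.
Euclidean (axiom 5): no — a S b and a S d, but not b S d.
So F validates K, D; T would additionally require S to be reflexive. The strongest is D.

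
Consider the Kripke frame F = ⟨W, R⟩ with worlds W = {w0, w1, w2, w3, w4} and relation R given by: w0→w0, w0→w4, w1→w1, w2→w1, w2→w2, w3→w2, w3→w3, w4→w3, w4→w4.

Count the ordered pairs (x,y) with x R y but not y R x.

Enumerating: (w0,w4), (w2,w1), (w3,w2), (w4,w3).

4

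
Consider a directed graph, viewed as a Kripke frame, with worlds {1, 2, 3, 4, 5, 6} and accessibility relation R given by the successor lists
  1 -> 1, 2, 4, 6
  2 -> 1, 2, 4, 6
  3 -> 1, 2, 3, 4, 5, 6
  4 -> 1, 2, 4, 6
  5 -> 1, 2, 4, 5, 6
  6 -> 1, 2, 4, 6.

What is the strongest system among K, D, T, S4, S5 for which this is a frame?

S4

Serial (axiom D): yes — every world has a successor (e.g. 1 R 1).
Reflexive (axiom T): yes — every world is R-related to itself.
Transitive (axiom 4): yes — every two-step R-path is closed by a direct edge.
Euclidean (axiom 5): no — 3 R 1 and 3 R 5, but not 1 R 5.
So F validates K, D, T, S4; S5 would additionally require R to be Euclidean. The strongest is S4.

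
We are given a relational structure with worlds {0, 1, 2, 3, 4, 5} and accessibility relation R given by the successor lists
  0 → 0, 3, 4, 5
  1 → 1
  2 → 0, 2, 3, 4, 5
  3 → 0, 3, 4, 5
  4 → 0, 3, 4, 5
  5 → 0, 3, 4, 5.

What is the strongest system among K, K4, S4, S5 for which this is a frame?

S4

Transitive (axiom 4): yes — every two-step R-path is closed by a direct edge.
Reflexive (axiom T): yes — every world is R-related to itself.
Euclidean (axiom 5): no — 2 R 0 and 2 R 2, but not 0 R 2.
So F validates K, K4, S4; S5 would additionally require R to be Euclidean. The strongest is S4.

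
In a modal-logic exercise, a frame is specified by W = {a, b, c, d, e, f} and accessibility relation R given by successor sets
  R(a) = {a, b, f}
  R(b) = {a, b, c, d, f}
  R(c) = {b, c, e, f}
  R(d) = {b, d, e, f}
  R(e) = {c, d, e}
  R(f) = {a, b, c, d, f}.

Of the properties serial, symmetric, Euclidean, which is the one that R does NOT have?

Euclidean

Serial: yes — every world has a successor (e.g. a R a).
Symmetric: yes — every pair in R has its reverse in R.
Euclidean: no — b R a and b R c, but not a R c.
Only Euclidean fails.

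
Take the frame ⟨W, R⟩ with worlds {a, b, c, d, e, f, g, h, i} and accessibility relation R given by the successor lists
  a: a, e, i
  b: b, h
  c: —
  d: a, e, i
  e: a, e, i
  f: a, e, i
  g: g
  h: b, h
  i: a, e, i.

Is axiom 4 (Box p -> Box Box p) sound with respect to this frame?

Yes

The schema 4 characterises exactly the transitive frames.
Transitive: yes — every two-step R-path is closed by a direct edge.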